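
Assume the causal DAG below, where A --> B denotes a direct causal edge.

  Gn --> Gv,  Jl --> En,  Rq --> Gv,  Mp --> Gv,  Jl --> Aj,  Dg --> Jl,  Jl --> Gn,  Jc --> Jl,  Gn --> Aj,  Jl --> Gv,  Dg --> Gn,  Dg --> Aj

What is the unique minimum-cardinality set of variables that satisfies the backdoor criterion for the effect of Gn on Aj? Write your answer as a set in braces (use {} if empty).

Variables eligible for adjustment (non-descendants of Gn, excluding Gn and Aj): {Dg, En, Jc, Jl, Mp, Rq}.
Backdoor paths from Gn to Aj:
  P1: Gn <- Dg -> Jl -> Aj
  P2: Gn <- Dg -> Aj
  P3: Gn <- Jl <- Dg -> Aj
  P4: Gn <- Jl -> Aj
The empty set is not sufficient: P1 (Gn <- Dg -> Jl -> Aj) has no collider blocking it and no conditioned non-collider, so it is open.
Try {Dg, Jl}:
  P1: blocked at fork node Dg ∈ conditioning set.
  P2: blocked at fork node Dg ∈ conditioning set.
  P3: blocked at chain node Jl ∈ conditioning set.
  P4: blocked at fork node Jl ∈ conditioning set.
{Dg, Jl} contains no descendant of Gn and blocks every backdoor path.
Every element of {Dg, Jl} is needed (dropping Dg leaves P2 open; dropping Jl leaves P4 open), so no proper subset is valid.
Among all size-2 subsets of the eligible variables, only {Dg, Jl} blocks every backdoor path, so it is the unique smallest valid adjustment set.

{Dg, Jl}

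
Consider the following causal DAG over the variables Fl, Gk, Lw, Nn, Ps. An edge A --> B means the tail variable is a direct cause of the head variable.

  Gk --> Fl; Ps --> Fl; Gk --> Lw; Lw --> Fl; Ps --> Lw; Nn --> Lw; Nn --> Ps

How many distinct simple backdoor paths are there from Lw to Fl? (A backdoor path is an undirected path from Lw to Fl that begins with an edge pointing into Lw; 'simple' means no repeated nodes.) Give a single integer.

A backdoor path from Lw to Fl is any simple undirected path whose first edge points into Lw (i.e. leaves Lw via a parent).
Parents of Lw: {Gk, Nn, Ps}.
Enumerating:
  P1: Lw <- Nn -> Ps -> Fl
  P2: Lw <- Ps -> Fl
  P3: Lw <- Gk -> Fl
That exhausts the simple backdoor paths. Count: 3.

3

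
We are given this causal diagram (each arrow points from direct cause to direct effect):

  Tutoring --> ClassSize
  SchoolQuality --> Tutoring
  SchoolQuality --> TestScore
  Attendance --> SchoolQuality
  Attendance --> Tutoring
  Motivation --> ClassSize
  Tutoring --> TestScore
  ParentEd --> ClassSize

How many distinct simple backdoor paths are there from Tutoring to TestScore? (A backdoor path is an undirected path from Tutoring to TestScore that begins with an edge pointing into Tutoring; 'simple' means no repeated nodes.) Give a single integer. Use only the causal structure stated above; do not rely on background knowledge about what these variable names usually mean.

A backdoor path from Tutoring to TestScore is any simple undirected path whose first edge points into Tutoring (i.e. leaves Tutoring via a parent).
Parents of Tutoring: {Attendance, SchoolQuality}.
Enumerating:
  P1: Tutoring <- Attendance -> SchoolQuality -> TestScore
  P2: Tutoring <- SchoolQuality -> TestScore
That exhausts the simple backdoor paths. Count: 2.

2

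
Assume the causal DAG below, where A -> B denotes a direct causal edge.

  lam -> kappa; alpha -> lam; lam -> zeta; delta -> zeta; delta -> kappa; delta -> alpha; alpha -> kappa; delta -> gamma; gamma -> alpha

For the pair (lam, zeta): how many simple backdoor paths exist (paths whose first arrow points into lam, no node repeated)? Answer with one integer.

3

A backdoor path from lam to zeta is any simple undirected path whose first edge points into lam (i.e. leaves lam via a parent).
Parents of lam: {alpha}.
Enumerating:
  P1: lam <- alpha <- delta -> zeta
  P2: lam <- alpha <- gamma <- delta -> zeta
  P3: lam <- alpha -> kappa <- delta -> zeta
That exhausts the simple backdoor paths. Count: 3.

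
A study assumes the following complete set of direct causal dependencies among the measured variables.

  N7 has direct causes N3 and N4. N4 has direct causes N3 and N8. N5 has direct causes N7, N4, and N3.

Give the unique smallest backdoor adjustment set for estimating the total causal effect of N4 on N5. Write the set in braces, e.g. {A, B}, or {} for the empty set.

{N3}

Variables eligible for adjustment (non-descendants of N4, excluding N4 and N5): {N3, N8}.
Backdoor paths from N4 to N5:
  P1: N4 <- N3 -> N7 -> N5
  P2: N4 <- N3 -> N5
The empty set is not sufficient: P1 (N4 <- N3 -> N7 -> N5) has no collider blocking it and no conditioned non-collider, so it is open.
Try {N3}:
  P1: blocked at fork node N3 ∈ conditioning set.
  P2: blocked at fork node N3 ∈ conditioning set.
{N3} contains no descendant of N4 and blocks every backdoor path.
No other singleton works — e.g. {N8} leaves P1 open — so {N3} is the unique smallest valid adjustment set.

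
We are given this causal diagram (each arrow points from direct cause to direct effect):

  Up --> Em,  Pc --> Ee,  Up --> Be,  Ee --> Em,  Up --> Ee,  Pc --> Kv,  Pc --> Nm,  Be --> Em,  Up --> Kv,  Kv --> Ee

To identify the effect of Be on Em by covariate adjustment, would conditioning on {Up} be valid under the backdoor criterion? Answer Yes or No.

Yes

Backdoor paths from Be to Em (paths whose first edge points into Be):
  P1: Be <- Up -> Kv <- Pc -> Ee -> Em
  P2: Be <- Up -> Kv -> Ee -> Em
  P3: Be <- Up -> Ee -> Em
  P4: Be <- Up -> Em
Condition 1 (no descendant of Be in the set): holds — descendants of Be are {Em}; none are in {Up}.
Condition 2 (every backdoor path blocked by {Up}):
  P1: blocked at fork node Up ∈ conditioning set.
  P2: blocked at fork node Up ∈ conditioning set.
  P3: blocked at fork node Up ∈ conditioning set.
  P4: blocked at fork node Up ∈ conditioning set.
{Up} satisfies the backdoor criterion.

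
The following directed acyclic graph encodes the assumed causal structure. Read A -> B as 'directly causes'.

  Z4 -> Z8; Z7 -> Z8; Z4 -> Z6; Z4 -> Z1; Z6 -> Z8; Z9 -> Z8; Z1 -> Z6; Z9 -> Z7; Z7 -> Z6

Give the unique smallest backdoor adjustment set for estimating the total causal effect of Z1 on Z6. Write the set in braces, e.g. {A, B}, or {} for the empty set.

Variables eligible for adjustment (non-descendants of Z1, excluding Z1 and Z6): {Z4, Z7, Z9}.
Backdoor paths from Z1 to Z6:
  P1: Z1 <- Z4 -> Z6
  P2: Z1 <- Z4 -> Z8 <- Z9 -> Z7 -> Z6
  P3: Z1 <- Z4 -> Z8 <- Z7 -> Z6
  P4: Z1 <- Z4 -> Z8 <- Z6
The empty set is not sufficient: P1 (Z1 <- Z4 -> Z6) has no collider blocking it and no conditioned non-collider, so it is open.
Try {Z4}:
  P1: blocked at fork node Z4 ∈ conditioning set.
  P2: blocked at fork node Z4 ∈ conditioning set.
  P3: blocked at fork node Z4 ∈ conditioning set.
  P4: blocked at fork node Z4 ∈ conditioning set.
{Z4} contains no descendant of Z1 and blocks every backdoor path.
No other singleton works — e.g. {Z9} leaves P1 open — so {Z4} is the unique smallest valid adjustment set.

{Z4}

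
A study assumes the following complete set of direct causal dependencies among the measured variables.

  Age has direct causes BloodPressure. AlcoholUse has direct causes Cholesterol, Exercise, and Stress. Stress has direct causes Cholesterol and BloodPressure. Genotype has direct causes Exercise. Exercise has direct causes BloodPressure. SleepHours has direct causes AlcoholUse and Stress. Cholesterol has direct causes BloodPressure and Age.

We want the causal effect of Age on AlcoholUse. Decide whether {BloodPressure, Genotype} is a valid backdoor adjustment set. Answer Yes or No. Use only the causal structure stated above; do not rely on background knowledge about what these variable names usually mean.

Backdoor paths from Age to AlcoholUse (paths whose first edge points into Age):
  P1: Age <- BloodPressure -> Exercise -> AlcoholUse
  P2: Age <- BloodPressure -> Cholesterol -> Stress -> AlcoholUse
  P3: Age <- BloodPressure -> Cholesterol -> Stress -> SleepHours <- AlcoholUse
  P4: Age <- BloodPressure -> Cholesterol -> AlcoholUse
  P5: Age <- BloodPressure -> Stress <- Cholesterol -> AlcoholUse
  P6: Age <- BloodPressure -> Stress -> AlcoholUse
  P7: Age <- BloodPressure -> Stress -> SleepHours <- AlcoholUse
Condition 1 (no descendant of Age in the set): holds — descendants of Age are {AlcoholUse, Cholesterol, SleepHours, Stress}; none are in {BloodPressure, Genotype}.
Condition 2 (every backdoor path blocked by {BloodPressure, Genotype}):
  P1: blocked at fork node BloodPressure ∈ conditioning set.
  P2: blocked at fork node BloodPressure ∈ conditioning set.
  P3: blocked at fork node BloodPressure ∈ conditioning set.
  P4: blocked at fork node BloodPressure ∈ conditioning set.
  P5: blocked at fork node BloodPressure ∈ conditioning set.
  P6: blocked at fork node BloodPressure ∈ conditioning set.
  P7: blocked at fork node BloodPressure ∈ conditioning set.
{BloodPressure, Genotype} satisfies the backdoor criterion.

Yes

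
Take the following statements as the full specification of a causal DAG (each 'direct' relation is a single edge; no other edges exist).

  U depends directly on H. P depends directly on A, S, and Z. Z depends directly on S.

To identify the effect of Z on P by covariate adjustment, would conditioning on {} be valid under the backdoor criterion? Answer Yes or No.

Backdoor paths from Z to P (paths whose first edge points into Z):
  P1: Z <- S -> P
Condition 1 (no descendant of Z in the set): holds — descendants of Z are {P}; none are in {}.
Condition 2 (every backdoor path blocked by {}):
  P1: open — no interior node is in the conditioning set.
{} does not satisfy the backdoor criterion.

No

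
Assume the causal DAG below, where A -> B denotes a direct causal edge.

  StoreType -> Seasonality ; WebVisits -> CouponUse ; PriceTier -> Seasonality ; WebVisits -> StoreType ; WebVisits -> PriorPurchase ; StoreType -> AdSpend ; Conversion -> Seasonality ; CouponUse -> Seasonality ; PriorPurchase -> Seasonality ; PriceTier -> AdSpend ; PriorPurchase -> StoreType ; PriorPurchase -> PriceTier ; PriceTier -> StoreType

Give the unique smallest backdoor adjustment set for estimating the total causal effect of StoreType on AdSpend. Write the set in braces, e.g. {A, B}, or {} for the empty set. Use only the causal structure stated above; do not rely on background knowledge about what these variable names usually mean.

Variables eligible for adjustment (non-descendants of StoreType, excluding StoreType and AdSpend): {Conversion, CouponUse, PriceTier, PriorPurchase, WebVisits}.
Backdoor paths from StoreType to AdSpend:
  P1: StoreType <- WebVisits -> PriorPurchase -> PriceTier -> AdSpend
  P2: StoreType <- WebVisits -> PriorPurchase -> Seasonality <- PriceTier -> AdSpend
  P3: StoreType <- WebVisits -> CouponUse -> Seasonality <- PriorPurchase -> PriceTier -> AdSpend
  P4: StoreType <- WebVisits -> CouponUse -> Seasonality <- PriceTier -> AdSpend
  P5: StoreType <- PriorPurchase <- WebVisits -> CouponUse -> Seasonality <- PriceTier -> AdSpend
  P6: StoreType <- PriorPurchase -> PriceTier -> AdSpend
  P7: StoreType <- PriorPurchase -> Seasonality <- PriceTier -> AdSpend
  P8: StoreType <- PriceTier -> AdSpend
The empty set is not sufficient: P1 (StoreType <- WebVisits -> PriorPurchase -> PriceTier -> AdSpend) has no collider blocking it and no conditioned non-collider, so it is open.
Try {PriceTier}:
  P1: blocked at chain node PriceTier ∈ conditioning set.
  P2: blocked at collider Seasonality (neither it nor any descendant is in the conditioning set).
  P3: blocked at collider Seasonality (neither it nor any descendant is in the conditioning set).
  P4: blocked at collider Seasonality (neither it nor any descendant is in the conditioning set).
  P5: blocked at collider Seasonality (neither it nor any descendant is in the conditioning set).
  P6: blocked at chain node PriceTier ∈ conditioning set.
  P7: blocked at collider Seasonality (neither it nor any descendant is in the conditioning set).
  P8: blocked at fork node PriceTier ∈ conditioning set.
{PriceTier} contains no descendant of StoreType and blocks every backdoor path.
No other singleton works — e.g. {WebVisits} leaves P6 open — so {PriceTier} is the unique smallest valid adjustment set.

{PriceTier}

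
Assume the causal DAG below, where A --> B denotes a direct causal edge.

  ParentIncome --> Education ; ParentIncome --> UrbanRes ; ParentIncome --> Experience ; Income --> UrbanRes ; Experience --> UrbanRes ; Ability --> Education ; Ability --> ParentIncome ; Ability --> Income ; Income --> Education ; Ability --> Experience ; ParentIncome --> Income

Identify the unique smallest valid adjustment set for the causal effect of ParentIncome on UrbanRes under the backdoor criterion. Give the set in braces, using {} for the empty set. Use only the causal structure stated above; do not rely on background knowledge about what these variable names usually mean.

{Ability}

Variables eligible for adjustment (non-descendants of ParentIncome, excluding ParentIncome and UrbanRes): {Ability}.
Backdoor paths from ParentIncome to UrbanRes:
  P1: ParentIncome <- Ability -> Income -> UrbanRes
  P2: ParentIncome <- Ability -> Education <- Income -> UrbanRes
  P3: ParentIncome <- Ability -> Experience -> UrbanRes
The empty set is not sufficient: P1 (ParentIncome <- Ability -> Income -> UrbanRes) has no collider blocking it and no conditioned non-collider, so it is open.
Try {Ability}:
  P1: blocked at fork node Ability ∈ conditioning set.
  P2: blocked at fork node Ability ∈ conditioning set.
  P3: blocked at fork node Ability ∈ conditioning set.
{Ability} contains no descendant of ParentIncome and blocks every backdoor path.
{Ability} is the unique smallest valid adjustment set.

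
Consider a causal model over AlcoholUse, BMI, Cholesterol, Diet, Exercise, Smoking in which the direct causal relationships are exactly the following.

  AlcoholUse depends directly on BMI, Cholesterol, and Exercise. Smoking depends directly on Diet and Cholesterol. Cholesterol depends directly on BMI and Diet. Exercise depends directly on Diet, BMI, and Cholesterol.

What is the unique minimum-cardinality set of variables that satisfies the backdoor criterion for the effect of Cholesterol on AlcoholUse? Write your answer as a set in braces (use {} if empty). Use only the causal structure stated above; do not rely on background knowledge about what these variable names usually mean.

Variables eligible for adjustment (non-descendants of Cholesterol, excluding Cholesterol and AlcoholUse): {BMI, Diet}.
Backdoor paths from Cholesterol to AlcoholUse:
  P1: Cholesterol <- Diet -> Exercise <- BMI -> AlcoholUse
  P2: Cholesterol <- Diet -> Exercise -> AlcoholUse
  P3: Cholesterol <- BMI -> Exercise -> AlcoholUse
  P4: Cholesterol <- BMI -> AlcoholUse
The empty set is not sufficient: P2 (Cholesterol <- Diet -> Exercise -> AlcoholUse) has no collider blocking it and no conditioned non-collider, so it is open.
Try {BMI, Diet}:
  P1: blocked at fork node Diet ∈ conditioning set.
  P2: blocked at fork node Diet ∈ conditioning set.
  P3: blocked at fork node BMI ∈ conditioning set.
  P4: blocked at fork node BMI ∈ conditioning set.
{BMI, Diet} contains no descendant of Cholesterol and blocks every backdoor path.
Every element of {BMI, Diet} is needed (dropping BMI leaves P3 open; dropping Diet leaves P2 open), so no proper subset is valid.
Among all size-2 subsets of the eligible variables, only {BMI, Diet} blocks every backdoor path, so it is the unique smallest valid adjustment set.

{BMI, Diet}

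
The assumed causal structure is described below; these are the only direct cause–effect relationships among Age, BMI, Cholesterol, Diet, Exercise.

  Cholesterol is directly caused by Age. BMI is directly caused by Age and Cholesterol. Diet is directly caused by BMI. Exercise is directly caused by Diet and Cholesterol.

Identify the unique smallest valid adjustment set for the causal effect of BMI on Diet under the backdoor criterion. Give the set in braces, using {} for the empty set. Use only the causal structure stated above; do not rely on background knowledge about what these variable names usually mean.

Variables eligible for adjustment (non-descendants of BMI, excluding BMI and Diet): {Age, Cholesterol}.
Backdoor paths from BMI to Diet:
  P1: BMI <- Age -> Cholesterol -> Exercise <- Diet
  P2: BMI <- Cholesterol -> Exercise <- Diet
Each backdoor path contains an unconditioned collider, so every path is already blocked with the empty conditioning set:
  P1: blocked at collider Exercise (neither it nor any descendant is in the conditioning set).
  P2: blocked at collider Exercise (neither it nor any descendant is in the conditioning set).
The empty set is therefore the unique smallest valid set.

{}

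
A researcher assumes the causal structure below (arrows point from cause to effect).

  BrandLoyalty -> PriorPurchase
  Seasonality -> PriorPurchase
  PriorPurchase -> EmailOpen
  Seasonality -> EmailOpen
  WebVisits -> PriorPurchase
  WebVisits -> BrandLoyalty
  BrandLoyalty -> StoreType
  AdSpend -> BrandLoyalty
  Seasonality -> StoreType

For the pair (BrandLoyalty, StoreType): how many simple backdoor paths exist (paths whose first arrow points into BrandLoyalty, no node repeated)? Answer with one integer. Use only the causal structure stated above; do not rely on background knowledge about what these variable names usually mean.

A backdoor path from BrandLoyalty to StoreType is any simple undirected path whose first edge points into BrandLoyalty (i.e. leaves BrandLoyalty via a parent).
Parents of BrandLoyalty: {AdSpend, WebVisits}.
Enumerating:
  P1: BrandLoyalty <- WebVisits -> PriorPurchase <- Seasonality -> StoreType
  P2: BrandLoyalty <- WebVisits -> PriorPurchase -> EmailOpen <- Seasonality -> StoreType
That exhausts the simple backdoor paths. Count: 2.

2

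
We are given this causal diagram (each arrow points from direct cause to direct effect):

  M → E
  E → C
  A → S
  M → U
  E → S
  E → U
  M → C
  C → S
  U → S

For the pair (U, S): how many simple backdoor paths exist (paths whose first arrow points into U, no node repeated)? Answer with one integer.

7

A backdoor path from U to S is any simple undirected path whose first edge points into U (i.e. leaves U via a parent).
Parents of U: {E, M}.
Enumerating:
  P1: U <- M -> E -> C -> S
  P2: U <- M -> E -> S
  P3: U <- M -> C <- E -> S
  P4: U <- M -> C -> S
  P5: U <- E <- M -> C -> S
  P6: U <- E -> C -> S
  P7: U <- E -> S
That exhausts the simple backdoor paths. Count: 7.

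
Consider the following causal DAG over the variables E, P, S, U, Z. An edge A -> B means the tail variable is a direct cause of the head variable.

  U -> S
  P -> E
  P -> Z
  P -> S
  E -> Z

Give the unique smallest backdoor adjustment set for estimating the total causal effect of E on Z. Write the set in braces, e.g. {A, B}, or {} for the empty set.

{P}

Variables eligible for adjustment (non-descendants of E, excluding E and Z): {P, S, U}.
Backdoor paths from E to Z:
  P1: E <- P -> Z
The empty set is not sufficient: P1 (E <- P -> Z) has no collider blocking it and no conditioned non-collider, so it is open.
Try {P}:
  P1: blocked at fork node P ∈ conditioning set.
{P} contains no descendant of E and blocks every backdoor path.
No other singleton works — e.g. {U} leaves P1 open — so {P} is the unique smallest valid adjustment set.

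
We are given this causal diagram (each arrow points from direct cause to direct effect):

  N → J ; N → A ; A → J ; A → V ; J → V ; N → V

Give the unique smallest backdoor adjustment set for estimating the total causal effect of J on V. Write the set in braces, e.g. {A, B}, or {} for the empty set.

Variables eligible for adjustment (non-descendants of J, excluding J and V): {A, N}.
Backdoor paths from J to V:
  P1: J <- N -> A -> V
  P2: J <- N -> V
  P3: J <- A <- N -> V
  P4: J <- A -> V
The empty set is not sufficient: P1 (J <- N -> A -> V) has no collider blocking it and no conditioned non-collider, so it is open.
Try {A, N}:
  P1: blocked at fork node N ∈ conditioning set.
  P2: blocked at fork node N ∈ conditioning set.
  P3: blocked at chain node A ∈ conditioning set.
  P4: blocked at fork node A ∈ conditioning set.
{A, N} contains no descendant of J and blocks every backdoor path.
Every element of {A, N} is needed (dropping A leaves P4 open; dropping N leaves P2 open), so no proper subset is valid.
Among all size-2 subsets of the eligible variables, only {A, N} blocks every backdoor path, so it is the unique smallest valid adjustment set.

{A, N}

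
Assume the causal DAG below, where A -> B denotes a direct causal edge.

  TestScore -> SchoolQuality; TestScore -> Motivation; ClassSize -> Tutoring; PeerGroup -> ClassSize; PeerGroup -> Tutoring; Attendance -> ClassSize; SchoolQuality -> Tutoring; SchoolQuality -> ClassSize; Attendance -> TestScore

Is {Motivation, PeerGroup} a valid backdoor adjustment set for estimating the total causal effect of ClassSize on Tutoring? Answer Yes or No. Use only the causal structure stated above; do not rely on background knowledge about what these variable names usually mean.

Backdoor paths from ClassSize to Tutoring (paths whose first edge points into ClassSize):
  P1: ClassSize <- PeerGroup -> Tutoring
  P2: ClassSize <- Attendance -> TestScore -> SchoolQuality -> Tutoring
  P3: ClassSize <- SchoolQuality -> Tutoring
Condition 1 (no descendant of ClassSize in the set): holds — descendants of ClassSize are {Tutoring}; none are in {Motivation, PeerGroup}.
Condition 2 (every backdoor path blocked by {Motivation, PeerGroup}):
  P1: blocked at fork node PeerGroup ∈ conditioning set.
  P2: open — no interior node is in the conditioning set.
  P3: open — no interior node is in the conditioning set.
{Motivation, PeerGroup} does not satisfy the backdoor criterion.

No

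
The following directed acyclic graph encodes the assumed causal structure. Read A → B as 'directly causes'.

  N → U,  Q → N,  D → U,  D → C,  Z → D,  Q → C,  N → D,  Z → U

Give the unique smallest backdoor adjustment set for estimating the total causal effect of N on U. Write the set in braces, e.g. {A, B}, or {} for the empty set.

Variables eligible for adjustment (non-descendants of N, excluding N and U): {Q, Z}.
Backdoor paths from N to U:
  P1: N <- Q -> C <- D <- Z -> U
  P2: N <- Q -> C <- D -> U
Each backdoor path contains an unconditioned collider, so every path is already blocked with the empty conditioning set:
  P1: blocked at collider C (neither it nor any descendant is in the conditioning set).
  P2: blocked at collider C (neither it nor any descendant is in the conditioning set).
The empty set is therefore the unique smallest valid set.

{}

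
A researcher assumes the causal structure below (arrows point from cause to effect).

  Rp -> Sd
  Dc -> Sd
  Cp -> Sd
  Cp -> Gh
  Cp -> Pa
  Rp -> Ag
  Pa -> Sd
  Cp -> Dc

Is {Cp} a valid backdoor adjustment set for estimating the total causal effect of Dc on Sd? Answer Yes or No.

Yes

Backdoor paths from Dc to Sd (paths whose first edge points into Dc):
  P1: Dc <- Cp -> Pa -> Sd
  P2: Dc <- Cp -> Sd
Condition 1 (no descendant of Dc in the set): holds — descendants of Dc are {Sd}; none are in {Cp}.
Condition 2 (every backdoor path blocked by {Cp}):
  P1: blocked at fork node Cp ∈ conditioning set.
  P2: blocked at fork node Cp ∈ conditioning set.
{Cp} satisfies the backdoor criterion.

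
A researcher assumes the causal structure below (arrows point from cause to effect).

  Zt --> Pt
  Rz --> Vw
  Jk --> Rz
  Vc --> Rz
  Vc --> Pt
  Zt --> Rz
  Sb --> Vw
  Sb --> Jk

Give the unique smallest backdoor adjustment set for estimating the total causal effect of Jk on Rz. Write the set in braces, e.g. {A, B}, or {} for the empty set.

{}

Variables eligible for adjustment (non-descendants of Jk, excluding Jk and Rz): {Pt, Sb, Vc, Zt}.
Backdoor paths from Jk to Rz:
  P1: Jk <- Sb -> Vw <- Rz
Each backdoor path contains an unconditioned collider, so every path is already blocked with the empty conditioning set:
  P1: blocked at collider Vw (neither it nor any descendant is in the conditioning set).
The empty set is therefore the unique smallest valid set.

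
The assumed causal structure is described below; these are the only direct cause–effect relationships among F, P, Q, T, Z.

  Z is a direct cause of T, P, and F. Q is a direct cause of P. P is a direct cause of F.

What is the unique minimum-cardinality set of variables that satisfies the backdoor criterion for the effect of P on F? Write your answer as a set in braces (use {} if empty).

{Z}

Variables eligible for adjustment (non-descendants of P, excluding P and F): {Q, T, Z}.
Backdoor paths from P to F:
  P1: P <- Z -> F
The empty set is not sufficient: P1 (P <- Z -> F) has no collider blocking it and no conditioned non-collider, so it is open.
Try {Z}:
  P1: blocked at fork node Z ∈ conditioning set.
{Z} contains no descendant of P and blocks every backdoor path.
No other singleton works — e.g. {Q} leaves P1 open — so {Z} is the unique smallest valid adjustment set.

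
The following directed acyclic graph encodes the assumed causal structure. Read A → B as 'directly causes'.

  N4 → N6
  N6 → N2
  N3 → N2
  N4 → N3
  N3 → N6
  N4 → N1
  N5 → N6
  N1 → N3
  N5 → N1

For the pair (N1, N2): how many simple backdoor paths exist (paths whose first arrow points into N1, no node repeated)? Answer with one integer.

7

A backdoor path from N1 to N2 is any simple undirected path whose first edge points into N1 (i.e. leaves N1 via a parent).
Parents of N1: {N4, N5}.
Enumerating:
  P1: N1 <- N4 -> N3 -> N6 -> N2
  P2: N1 <- N4 -> N3 -> N2
  P3: N1 <- N4 -> N6 <- N3 -> N2
  P4: N1 <- N4 -> N6 -> N2
  P5: N1 <- N5 -> N6 <- N4 -> N3 -> N2
  P6: N1 <- N5 -> N6 <- N3 -> N2
  P7: N1 <- N5 -> N6 -> N2
That exhausts the simple backdoor paths. Count: 7.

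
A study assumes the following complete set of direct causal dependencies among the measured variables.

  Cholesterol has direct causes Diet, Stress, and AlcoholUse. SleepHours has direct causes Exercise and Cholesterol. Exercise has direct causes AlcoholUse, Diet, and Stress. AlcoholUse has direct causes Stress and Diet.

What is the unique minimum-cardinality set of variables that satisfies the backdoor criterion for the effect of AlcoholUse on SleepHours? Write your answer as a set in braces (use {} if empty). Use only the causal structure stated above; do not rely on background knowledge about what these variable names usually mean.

Variables eligible for adjustment (non-descendants of AlcoholUse, excluding AlcoholUse and SleepHours): {Diet, Stress}.
Backdoor paths from AlcoholUse to SleepHours:
  P1: AlcoholUse <- Diet -> Exercise <- Stress -> Cholesterol -> SleepHours
  P2: AlcoholUse <- Diet -> Exercise -> SleepHours
  P3: AlcoholUse <- Diet -> Cholesterol <- Stress -> Exercise -> SleepHours
  P4: AlcoholUse <- Diet -> Cholesterol -> SleepHours
  P5: AlcoholUse <- Stress -> Exercise <- Diet -> Cholesterol -> SleepHours
  P6: AlcoholUse <- Stress -> Exercise -> SleepHours
  P7: AlcoholUse <- Stress -> Cholesterol <- Diet -> Exercise -> SleepHours
  P8: AlcoholUse <- Stress -> Cholesterol -> SleepHours
The empty set is not sufficient: P2 (AlcoholUse <- Diet -> Exercise -> SleepHours) has no collider blocking it and no conditioned non-collider, so it is open.
Try {Diet, Stress}:
  P1: blocked at fork node Diet ∈ conditioning set.
  P2: blocked at fork node Diet ∈ conditioning set.
  P3: blocked at fork node Diet ∈ conditioning set.
  P4: blocked at fork node Diet ∈ conditioning set.
  P5: blocked at fork node Stress ∈ conditioning set.
  P6: blocked at fork node Stress ∈ conditioning set.
  P7: blocked at fork node Stress ∈ conditioning set.
  P8: blocked at fork node Stress ∈ conditioning set.
{Diet, Stress} contains no descendant of AlcoholUse and blocks every backdoor path.
Every element of {Diet, Stress} is needed (dropping Diet leaves P2 open; dropping Stress leaves P6 open), so no proper subset is valid.
Among all size-2 subsets of the eligible variables, only {Diet, Stress} blocks every backdoor path, so it is the unique smallest valid adjustment set.

{Diet, Stress}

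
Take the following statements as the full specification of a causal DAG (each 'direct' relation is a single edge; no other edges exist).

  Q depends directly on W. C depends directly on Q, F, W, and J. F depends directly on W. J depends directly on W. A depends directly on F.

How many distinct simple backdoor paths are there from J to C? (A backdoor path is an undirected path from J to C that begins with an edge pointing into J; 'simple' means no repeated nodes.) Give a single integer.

3

A backdoor path from J to C is any simple undirected path whose first edge points into J (i.e. leaves J via a parent).
Parents of J: {W}.
Enumerating:
  P1: J <- W -> F -> C
  P2: J <- W -> Q -> C
  P3: J <- W -> C
That exhausts the simple backdoor paths. Count: 3.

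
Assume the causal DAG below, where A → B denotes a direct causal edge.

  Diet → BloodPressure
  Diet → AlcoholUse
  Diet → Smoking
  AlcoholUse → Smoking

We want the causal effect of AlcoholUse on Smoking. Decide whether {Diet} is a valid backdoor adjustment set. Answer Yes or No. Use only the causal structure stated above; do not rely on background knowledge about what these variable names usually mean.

Yes

Backdoor paths from AlcoholUse to Smoking (paths whose first edge points into AlcoholUse):
  P1: AlcoholUse <- Diet -> Smoking
Condition 1 (no descendant of AlcoholUse in the set): holds — descendants of AlcoholUse are {Smoking}; none are in {Diet}.
Condition 2 (every backdoor path blocked by {Diet}):
  P1: blocked at fork node Diet ∈ conditioning set.
{Diet} satisfies the backdoor criterion.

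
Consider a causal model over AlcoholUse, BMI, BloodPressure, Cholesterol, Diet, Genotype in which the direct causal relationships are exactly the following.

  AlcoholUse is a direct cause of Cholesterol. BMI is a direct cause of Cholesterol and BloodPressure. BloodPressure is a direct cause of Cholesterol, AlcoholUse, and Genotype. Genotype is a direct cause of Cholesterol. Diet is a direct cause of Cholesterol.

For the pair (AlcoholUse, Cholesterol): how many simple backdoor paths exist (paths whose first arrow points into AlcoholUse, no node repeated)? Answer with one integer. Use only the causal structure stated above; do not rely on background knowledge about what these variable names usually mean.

3

A backdoor path from AlcoholUse to Cholesterol is any simple undirected path whose first edge points into AlcoholUse (i.e. leaves AlcoholUse via a parent).
Parents of AlcoholUse: {BloodPressure}.
Enumerating:
  P1: AlcoholUse <- BloodPressure <- BMI -> Cholesterol
  P2: AlcoholUse <- BloodPressure -> Genotype -> Cholesterol
  P3: AlcoholUse <- BloodPressure -> Cholesterol
That exhausts the simple backdoor paths. Count: 3.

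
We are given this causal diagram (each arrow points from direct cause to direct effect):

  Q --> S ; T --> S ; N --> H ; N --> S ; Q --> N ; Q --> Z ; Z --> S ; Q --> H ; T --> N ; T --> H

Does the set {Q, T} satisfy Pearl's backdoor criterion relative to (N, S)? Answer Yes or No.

Yes

Backdoor paths from N to S (paths whose first edge points into N):
  P1: N <- Q -> Z -> S
  P2: N <- Q -> S
  P3: N <- Q -> H <- T -> S
  P4: N <- T -> S
  P5: N <- T -> H <- Q -> Z -> S
  P6: N <- T -> H <- Q -> S
Condition 1 (no descendant of N in the set): holds — descendants of N are {H, S}; none are in {Q, T}.
Condition 2 (every backdoor path blocked by {Q, T}):
  P1: blocked at fork node Q ∈ conditioning set.
  P2: blocked at fork node Q ∈ conditioning set.
  P3: blocked at fork node Q ∈ conditioning set.
  P4: blocked at fork node T ∈ conditioning set.
  P5: blocked at fork node T ∈ conditioning set.
  P6: blocked at fork node T ∈ conditioning set.
{Q, T} satisfies the backdoor criterion.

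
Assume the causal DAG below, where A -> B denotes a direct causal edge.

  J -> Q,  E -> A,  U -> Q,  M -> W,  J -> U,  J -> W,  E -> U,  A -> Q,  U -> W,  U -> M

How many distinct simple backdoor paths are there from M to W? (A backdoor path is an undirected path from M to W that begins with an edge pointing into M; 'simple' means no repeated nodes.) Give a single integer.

4

A backdoor path from M to W is any simple undirected path whose first edge points into M (i.e. leaves M via a parent).
Parents of M: {U}.
Enumerating:
  P1: M <- U <- J -> W
  P2: M <- U <- E -> A -> Q <- J -> W
  P3: M <- U -> Q <- J -> W
  P4: M <- U -> W
That exhausts the simple backdoor paths. Count: 4.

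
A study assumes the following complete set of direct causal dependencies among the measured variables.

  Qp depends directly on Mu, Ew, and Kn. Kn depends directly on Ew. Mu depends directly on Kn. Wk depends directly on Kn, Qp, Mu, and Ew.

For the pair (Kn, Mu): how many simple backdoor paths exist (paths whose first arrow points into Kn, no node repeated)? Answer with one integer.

4

A backdoor path from Kn to Mu is any simple undirected path whose first edge points into Kn (i.e. leaves Kn via a parent).
Parents of Kn: {Ew}.
Enumerating:
  P1: Kn <- Ew -> Qp <- Mu
  P2: Kn <- Ew -> Qp -> Wk <- Mu
  P3: Kn <- Ew -> Wk <- Mu
  P4: Kn <- Ew -> Wk <- Qp <- Mu
That exhausts the simple backdoor paths. Count: 4.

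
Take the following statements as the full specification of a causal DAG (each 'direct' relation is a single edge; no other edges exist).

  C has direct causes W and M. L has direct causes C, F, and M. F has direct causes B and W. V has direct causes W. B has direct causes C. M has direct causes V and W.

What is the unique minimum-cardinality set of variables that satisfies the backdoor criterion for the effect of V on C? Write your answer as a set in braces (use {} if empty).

{W}

Variables eligible for adjustment (non-descendants of V, excluding V and C): {W}.
Backdoor paths from V to C:
  P1: V <- W -> M -> C
  P2: V <- W -> M -> L <- C
  P3: V <- W -> M -> L <- F <- B <- C
  P4: V <- W -> C
  P5: V <- W -> F <- B <- C
  P6: V <- W -> F -> L <- M -> C
  P7: V <- W -> F -> L <- C
The empty set is not sufficient: P1 (V <- W -> M -> C) has no collider blocking it and no conditioned non-collider, so it is open.
Try {W}:
  P1: blocked at fork node W ∈ conditioning set.
  P2: blocked at fork node W ∈ conditioning set.
  P3: blocked at fork node W ∈ conditioning set.
  P4: blocked at fork node W ∈ conditioning set.
  P5: blocked at fork node W ∈ conditioning set.
  P6: blocked at fork node W ∈ conditioning set.
  P7: blocked at fork node W ∈ conditioning set.
{W} contains no descendant of V and blocks every backdoor path.
{W} is the unique smallest valid adjustment set.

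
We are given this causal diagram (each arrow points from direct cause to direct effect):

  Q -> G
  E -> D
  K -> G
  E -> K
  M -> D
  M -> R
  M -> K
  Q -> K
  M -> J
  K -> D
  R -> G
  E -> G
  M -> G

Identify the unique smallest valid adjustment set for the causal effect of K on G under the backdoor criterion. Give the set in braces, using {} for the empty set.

Variables eligible for adjustment (non-descendants of K, excluding K and G): {E, J, M, Q, R}.
Backdoor paths from K to G:
  P1: K <- Q -> G
  P2: K <- E -> D <- M -> R -> G
  P3: K <- E -> D <- M -> G
  P4: K <- E -> G
  P5: K <- M -> R -> G
  P6: K <- M -> D <- E -> G
  P7: K <- M -> G
The empty set is not sufficient: P1 (K <- Q -> G) has no collider blocking it and no conditioned non-collider, so it is open.
Try {E, M, Q}:
  P1: blocked at fork node Q ∈ conditioning set.
  P2: blocked at fork node E ∈ conditioning set.
  P3: blocked at fork node E ∈ conditioning set.
  P4: blocked at fork node E ∈ conditioning set.
  P5: blocked at fork node M ∈ conditioning set.
  P6: blocked at fork node M ∈ conditioning set.
  P7: blocked at fork node M ∈ conditioning set.
{E, M, Q} contains no descendant of K and blocks every backdoor path.
Every element of {E, M, Q} is needed (dropping E leaves P4 open; dropping M leaves P5 open; dropping Q leaves P1 open), so no proper subset is valid.
Among all size-3 subsets of the eligible variables, only {E, M, Q} blocks every backdoor path, so it is the unique smallest valid adjustment set.

{E, M, Q}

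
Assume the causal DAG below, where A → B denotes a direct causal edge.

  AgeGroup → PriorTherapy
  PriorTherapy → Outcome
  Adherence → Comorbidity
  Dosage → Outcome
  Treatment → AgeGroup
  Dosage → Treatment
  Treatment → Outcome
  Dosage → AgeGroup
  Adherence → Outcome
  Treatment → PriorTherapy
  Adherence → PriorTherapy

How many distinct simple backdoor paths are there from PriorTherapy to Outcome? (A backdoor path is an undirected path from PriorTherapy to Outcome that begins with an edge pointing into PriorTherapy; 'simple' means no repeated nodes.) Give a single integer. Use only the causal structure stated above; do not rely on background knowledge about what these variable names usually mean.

8

A backdoor path from PriorTherapy to Outcome is any simple undirected path whose first edge points into PriorTherapy (i.e. leaves PriorTherapy via a parent).
Parents of PriorTherapy: {Adherence, AgeGroup, Treatment}.
Enumerating:
  P1: PriorTherapy <- Adherence -> Outcome
  P2: PriorTherapy <- Treatment <- Dosage -> Outcome
  P3: PriorTherapy <- Treatment -> AgeGroup <- Dosage -> Outcome
  P4: PriorTherapy <- Treatment -> Outcome
  P5: PriorTherapy <- AgeGroup <- Dosage -> Treatment -> Outcome
  P6: PriorTherapy <- AgeGroup <- Dosage -> Outcome
  P7: PriorTherapy <- AgeGroup <- Treatment <- Dosage -> Outcome
  P8: PriorTherapy <- AgeGroup <- Treatment -> Outcome
That exhausts the simple backdoor paths. Count: 8.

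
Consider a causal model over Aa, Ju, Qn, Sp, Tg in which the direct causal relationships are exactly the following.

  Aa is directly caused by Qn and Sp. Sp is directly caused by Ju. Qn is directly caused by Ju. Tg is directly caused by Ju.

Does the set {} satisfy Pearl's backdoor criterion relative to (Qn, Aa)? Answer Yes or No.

Backdoor paths from Qn to Aa (paths whose first edge points into Qn):
  P1: Qn <- Ju -> Sp -> Aa
Condition 1 (no descendant of Qn in the set): holds — descendants of Qn are {Aa}; none are in {}.
Condition 2 (every backdoor path blocked by {}):
  P1: open — no interior node is in the conditioning set.
{} does not satisfy the backdoor criterion.

No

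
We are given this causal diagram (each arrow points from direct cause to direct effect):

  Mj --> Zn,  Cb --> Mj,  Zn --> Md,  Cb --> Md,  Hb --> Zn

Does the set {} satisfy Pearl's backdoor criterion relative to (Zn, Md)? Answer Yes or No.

Backdoor paths from Zn to Md (paths whose first edge points into Zn):
  P1: Zn <- Mj <- Cb -> Md
Condition 1 (no descendant of Zn in the set): holds — descendants of Zn are {Md}; none are in {}.
Condition 2 (every backdoor path blocked by {}):
  P1: open — no interior node is in the conditioning set.
{} does not satisfy the backdoor criterion.

No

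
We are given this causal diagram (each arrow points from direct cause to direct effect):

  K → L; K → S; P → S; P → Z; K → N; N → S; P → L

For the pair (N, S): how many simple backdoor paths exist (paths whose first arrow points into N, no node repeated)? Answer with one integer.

A backdoor path from N to S is any simple undirected path whose first edge points into N (i.e. leaves N via a parent).
Parents of N: {K}.
Enumerating:
  P1: N <- K -> S
  P2: N <- K -> L <- P -> S
That exhausts the simple backdoor paths. Count: 2.

2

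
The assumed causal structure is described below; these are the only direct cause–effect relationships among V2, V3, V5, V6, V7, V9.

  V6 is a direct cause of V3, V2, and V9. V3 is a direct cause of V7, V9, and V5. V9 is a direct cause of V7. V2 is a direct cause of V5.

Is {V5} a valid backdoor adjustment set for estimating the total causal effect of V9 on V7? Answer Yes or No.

No

Backdoor paths from V9 to V7 (paths whose first edge points into V9):
  P1: V9 <- V6 -> V3 -> V7
  P2: V9 <- V6 -> V2 -> V5 <- V3 -> V7
  P3: V9 <- V3 -> V7
Condition 1 (no descendant of V9 in the set): holds — descendants of V9 are {V7}; none are in {V5}.
Condition 2 (every backdoor path blocked by {V5}):
  P1: open — no interior node is in the conditioning set.
  P2: open — collider(s) V5 are conditioned on (or have a conditioned descendant) and no non-collider on the path is in the set.
  P3: open — no interior node is in the conditioning set.
{V5} does not satisfy the backdoor criterion.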